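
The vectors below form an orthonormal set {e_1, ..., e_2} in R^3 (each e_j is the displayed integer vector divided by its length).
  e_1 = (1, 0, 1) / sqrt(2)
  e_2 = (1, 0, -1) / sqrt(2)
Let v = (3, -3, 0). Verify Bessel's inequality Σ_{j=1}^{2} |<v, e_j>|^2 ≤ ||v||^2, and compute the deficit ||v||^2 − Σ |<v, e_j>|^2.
Σ |<v, e_j>|^2 = 9; ||v||^2 = 18; deficit = 9

Write each e_j = u_j / sqrt(<u_j, u_j>) where u_j is the displayed integer vector. Then <v, e_j> = <v, u_j> / sqrt(<u_j, u_j>), so |<v, e_j>|^2 = <v, u_j>^2 / <u_j, u_j>.
Coefficients: <v, e_1> = 3/sqrt(2), <v, e_2> = 3/sqrt(2).
Square and sum: Σ |<v, e_j>|^2 = 9.
Compute ||v||^2 = v·v = 18.
Deficit = 18 − 9 = 9 ≥ 0, confirming Bessel's inequality. (The deficit equals ||v − Σ <v,e_j> e_j||^2, the squared distance from v to span{e_j}.)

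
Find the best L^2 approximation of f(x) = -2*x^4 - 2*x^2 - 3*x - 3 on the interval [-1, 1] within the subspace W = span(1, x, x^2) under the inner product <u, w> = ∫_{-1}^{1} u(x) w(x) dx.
g(x) = -26*x^2/7 - 3*x - 99/35

The best approximation g ∈ W is the orthogonal projection of f onto W. Writing g = a_0 + a_1 x + a_2 x^2, the coefficients solve the normal equations G · a = b where
  G_{ij} = <φ_i, φ_j> and b_i = <f, φ_i>, with φ_0 = 1, φ_1 = x, φ_2 = x^2.
G =
  [2, 0, 2/3]
  [0, 2/3, 0]
  [2/3, 0, 2/5],
b = (-122/15, -2, -118/35).
Solving gives a_0 = -99/35, a_1 = -3, a_2 = -26/7, so
  g(x) = -26*x^2/7 - 3*x - 99/35.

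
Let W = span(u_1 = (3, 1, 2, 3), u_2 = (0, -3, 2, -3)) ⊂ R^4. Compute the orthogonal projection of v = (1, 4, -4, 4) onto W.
proj_W(v) = (-21/221, 965/221, -662/221, 951/221)

Set up U = [u_1 | ... | u_2] ∈ R^(4×2). The projector onto W = col(U) is P = U (U^T U)^(-1) U^T.
Compute U^T U =
  [23, -8]
  [-8, 22],
and U^T v = (11, -32).
Solve U^T U · c = U^T v for the coefficients: c = (-7/221, -324/221). The projection is proj_W(v) = U c.
Check: (v - proj_W(v)) · u_1 = 0  (should be 0).
Check: (v - proj_W(v)) · u_2 = 0  (should be 0).
Result: proj_W(v) = (-21/221, 965/221, -662/221, 951/221).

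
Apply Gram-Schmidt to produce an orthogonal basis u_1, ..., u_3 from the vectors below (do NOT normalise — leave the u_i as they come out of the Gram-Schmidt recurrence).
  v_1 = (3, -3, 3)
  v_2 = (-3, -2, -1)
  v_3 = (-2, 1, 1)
Orthogonal basis:
  u_1 = (3, -3, 3)
  u_2 = (-7/3, -8/3, -1/3)
  u_3 = (-39/38, 13/19, 65/38)

Apply the Gram-Schmidt recurrence
  u_1 = v_1
  u_i = v_i − Σ_{j<i} ((v_i · u_j) / (u_j · u_j)) · u_j.

Step by step this gives:
  u_1 = (3, -3, 3)
  u_2 = (-7/3, -8/3, -1/3)
  u_3 = (-39/38, 13/19, 65/38)

Orthogonality check:
  u_2 · u_1 = 0 (should be 0)
  u_3 · u_1 = 0 (should be 0)
  u_3 · u_2 = 0 (should be 0)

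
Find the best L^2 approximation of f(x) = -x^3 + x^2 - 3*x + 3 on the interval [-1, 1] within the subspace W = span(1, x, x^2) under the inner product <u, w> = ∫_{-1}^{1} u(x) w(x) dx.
g(x) = x^2 - 18*x/5 + 3

The best approximation g ∈ W is the orthogonal projection of f onto W. Writing g = a_0 + a_1 x + a_2 x^2, the coefficients solve the normal equations G · a = b where
  G_{ij} = <φ_i, φ_j> and b_i = <f, φ_i>, with φ_0 = 1, φ_1 = x, φ_2 = x^2.
G =
  [2, 0, 2/3]
  [0, 2/3, 0]
  [2/3, 0, 2/5],
b = (20/3, -12/5, 12/5).
Solving gives a_0 = 3, a_1 = -18/5, a_2 = 1, so
  g(x) = x^2 - 18*x/5 + 3.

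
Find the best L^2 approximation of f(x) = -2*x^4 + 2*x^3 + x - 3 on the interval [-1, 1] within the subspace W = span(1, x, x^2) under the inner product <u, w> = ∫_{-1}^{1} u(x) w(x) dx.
g(x) = -12*x^2/7 + 11*x/5 - 99/35

The best approximation g ∈ W is the orthogonal projection of f onto W. Writing g = a_0 + a_1 x + a_2 x^2, the coefficients solve the normal equations G · a = b where
  G_{ij} = <φ_i, φ_j> and b_i = <f, φ_i>, with φ_0 = 1, φ_1 = x, φ_2 = x^2.
G =
  [2, 0, 2/3]
  [0, 2/3, 0]
  [2/3, 0, 2/5],
b = (-34/5, 22/15, -18/7).
Solving gives a_0 = -99/35, a_1 = 11/5, a_2 = -12/7, so
  g(x) = -12*x^2/7 + 11*x/5 - 99/35.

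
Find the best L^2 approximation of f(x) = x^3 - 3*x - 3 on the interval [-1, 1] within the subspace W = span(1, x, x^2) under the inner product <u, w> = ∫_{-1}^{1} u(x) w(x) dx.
g(x) = -12*x/5 - 3

The best approximation g ∈ W is the orthogonal projection of f onto W. Writing g = a_0 + a_1 x + a_2 x^2, the coefficients solve the normal equations G · a = b where
  G_{ij} = <φ_i, φ_j> and b_i = <f, φ_i>, with φ_0 = 1, φ_1 = x, φ_2 = x^2.
G =
  [2, 0, 2/3]
  [0, 2/3, 0]
  [2/3, 0, 2/5],
b = (-6, -8/5, -2).
Solving gives a_0 = -3, a_1 = -12/5, a_2 = 0, so
  g(x) = -12*x/5 - 3.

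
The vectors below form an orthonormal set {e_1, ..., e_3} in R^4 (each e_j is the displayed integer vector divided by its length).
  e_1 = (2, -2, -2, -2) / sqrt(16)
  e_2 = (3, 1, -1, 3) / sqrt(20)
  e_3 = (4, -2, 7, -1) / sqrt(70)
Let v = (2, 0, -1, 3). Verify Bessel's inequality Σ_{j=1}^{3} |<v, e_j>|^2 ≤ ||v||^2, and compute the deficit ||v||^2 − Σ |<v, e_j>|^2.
Σ |<v, e_j>|^2 = 90/7; ||v||^2 = 14; deficit = 8/7

Write each e_j = u_j / sqrt(<u_j, u_j>) where u_j is the displayed integer vector. Then <v, e_j> = <v, u_j> / sqrt(<u_j, u_j>), so |<v, e_j>|^2 = <v, u_j>^2 / <u_j, u_j>.
Coefficients: <v, e_1> = 0/sqrt(16), <v, e_2> = 16/sqrt(20), <v, e_3> = -2/sqrt(70).
Square and sum: Σ |<v, e_j>|^2 = 90/7.
Compute ||v||^2 = v·v = 14.
Deficit = 14 − 90/7 = 8/7 ≥ 0, confirming Bessel's inequality. (The deficit equals ||v − Σ <v,e_j> e_j||^2, the squared distance from v to span{e_j}.)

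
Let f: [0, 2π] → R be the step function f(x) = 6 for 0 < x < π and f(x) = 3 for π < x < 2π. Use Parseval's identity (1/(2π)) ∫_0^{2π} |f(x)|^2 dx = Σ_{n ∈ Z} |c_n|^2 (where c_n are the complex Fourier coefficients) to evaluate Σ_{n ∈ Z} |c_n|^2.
Σ |c_n|^2 = 45/2

Parseval equates the L^2 energy of f (normalised by 1/(2π)) with the ℓ^2 sum of its Fourier coefficients: (1/(2π)) ∫_0^{2π} |f|^2 = Σ |c_n|^2.
Compute the left side: (1/(2π)) [∫_0^π 6^2 dx + ∫_π^{2π} 3^2 dx] = (1/(2π)) · (36π + 9π) = (36 + 9)/2 = 45/2.
So Σ_{n ∈ Z} |c_n|^2 = 45/2.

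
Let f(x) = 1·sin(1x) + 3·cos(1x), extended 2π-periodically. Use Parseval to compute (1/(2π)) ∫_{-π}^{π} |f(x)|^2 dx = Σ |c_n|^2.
Σ |c_n|^2 = 5

Expand |f|^2 and use orthogonality of {sin(nx), cos(mx)} on [-π, π]:
  ∫_{-π}^{π} sin(nx)^2 dx = π, ∫ cos(mx)^2 dx = π, and cross terms integrate to 0.
So ∫_{-π}^{π} f(x)^2 dx = 1^2 · π + 3^2 · π = (1 + 9)π.
Divide by 2π: (1 + 9)/2 = 5.
By Parseval, this equals Σ |c_n|^2.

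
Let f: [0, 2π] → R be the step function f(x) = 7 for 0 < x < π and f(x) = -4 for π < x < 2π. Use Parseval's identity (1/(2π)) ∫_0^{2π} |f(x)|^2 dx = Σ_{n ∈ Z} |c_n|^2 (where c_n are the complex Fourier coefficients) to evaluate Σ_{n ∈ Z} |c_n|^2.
Σ |c_n|^2 = 65/2

Parseval equates the L^2 energy of f (normalised by 1/(2π)) with the ℓ^2 sum of its Fourier coefficients: (1/(2π)) ∫_0^{2π} |f|^2 = Σ |c_n|^2.
Compute the left side: (1/(2π)) [∫_0^π 7^2 dx + ∫_π^{2π} (-4)^2 dx] = (1/(2π)) · (49π + 16π) = (49 + 16)/2 = 65/2.
So Σ_{n ∈ Z} |c_n|^2 = 65/2.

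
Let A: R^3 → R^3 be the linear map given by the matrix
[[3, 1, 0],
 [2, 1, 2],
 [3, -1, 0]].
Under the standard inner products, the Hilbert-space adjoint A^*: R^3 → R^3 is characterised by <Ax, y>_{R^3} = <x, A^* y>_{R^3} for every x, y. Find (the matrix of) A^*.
A^* = A^T =
[[3, 2, 3],
 [1, 1, -1],
 [0, 2, 0]]

For real matrices with standard dot products, the defining identity <Ax, y> = <x, A^* y> gives (Ax)^T y = x^T (A^*) y, i.e. x^T A^T y = x^T (A^*) y. Since this holds for all x, y, we must have A^* = A^T. Therefore
A^* =
[[3, 2, 3],
 [1, 1, -1],
 [0, 2, 0]].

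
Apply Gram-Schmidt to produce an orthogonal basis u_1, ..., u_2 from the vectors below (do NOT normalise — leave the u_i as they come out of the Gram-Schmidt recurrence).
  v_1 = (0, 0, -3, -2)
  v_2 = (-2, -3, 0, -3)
Orthogonal basis:
  u_1 = (0, 0, -3, -2)
  u_2 = (-2, -3, 18/13, -27/13)

Apply the Gram-Schmidt recurrence
  u_1 = v_1
  u_i = v_i − Σ_{j<i} ((v_i · u_j) / (u_j · u_j)) · u_j.

Step by step this gives:
  u_1 = (0, 0, -3, -2)
  u_2 = (-2, -3, 18/13, -27/13)

Orthogonality check:
  u_2 · u_1 = 0 (should be 0)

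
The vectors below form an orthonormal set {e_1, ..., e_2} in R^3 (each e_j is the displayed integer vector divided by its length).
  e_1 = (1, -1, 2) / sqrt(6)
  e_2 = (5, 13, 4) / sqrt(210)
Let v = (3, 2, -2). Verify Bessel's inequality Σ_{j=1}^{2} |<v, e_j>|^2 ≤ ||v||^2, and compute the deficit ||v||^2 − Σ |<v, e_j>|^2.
Σ |<v, e_j>|^2 = 234/35; ||v||^2 = 17; deficit = 361/35

Write each e_j = u_j / sqrt(<u_j, u_j>) where u_j is the displayed integer vector. Then <v, e_j> = <v, u_j> / sqrt(<u_j, u_j>), so |<v, e_j>|^2 = <v, u_j>^2 / <u_j, u_j>.
Coefficients: <v, e_1> = -3/sqrt(6), <v, e_2> = 33/sqrt(210).
Square and sum: Σ |<v, e_j>|^2 = 234/35.
Compute ||v||^2 = v·v = 17.
Deficit = 17 − 234/35 = 361/35 ≥ 0, confirming Bessel's inequality. (The deficit equals ||v − Σ <v,e_j> e_j||^2, the squared distance from v to span{e_j}.)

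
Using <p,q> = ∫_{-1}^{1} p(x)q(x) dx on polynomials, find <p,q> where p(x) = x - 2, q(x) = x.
<p,q> = 2/3

Expand the product: p(x)·q(x) = x^2 - 2*x.
∫_{-1}^{1} of each monomial x^k gives [2/(k+1) if k even, 0 if k odd]. Integrating term-by-term (or equivalently evaluating the antiderivative F(x) = x^3/3 - x^2 at the endpoints):
  F(1) − F(−1) = -2/3 − (-4/3) = 2/3.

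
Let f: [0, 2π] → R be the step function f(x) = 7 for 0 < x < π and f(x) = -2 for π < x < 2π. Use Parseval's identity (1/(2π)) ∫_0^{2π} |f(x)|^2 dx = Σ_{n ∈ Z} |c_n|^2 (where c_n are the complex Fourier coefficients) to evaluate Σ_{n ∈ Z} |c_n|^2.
Σ |c_n|^2 = 53/2

Parseval equates the L^2 energy of f (normalised by 1/(2π)) with the ℓ^2 sum of its Fourier coefficients: (1/(2π)) ∫_0^{2π} |f|^2 = Σ |c_n|^2.
Compute the left side: (1/(2π)) [∫_0^π 7^2 dx + ∫_π^{2π} (-2)^2 dx] = (1/(2π)) · (49π + 4π) = (49 + 4)/2 = 53/2.
So Σ_{n ∈ Z} |c_n|^2 = 53/2.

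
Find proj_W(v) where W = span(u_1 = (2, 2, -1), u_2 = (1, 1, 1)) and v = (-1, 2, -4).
proj_W(v) = (1/2, 1/2, -4)

Set up U = [u_1 | ... | u_2] ∈ R^(3×2). The projector onto W = col(U) is P = U (U^T U)^(-1) U^T.
Compute U^T U =
  [9, 3]
  [3, 3],
and U^T v = (6, -3).
Solve U^T U · c = U^T v for the coefficients: c = (3/2, -5/2). The projection is proj_W(v) = U c.
Check: (v - proj_W(v)) · u_1 = 0  (should be 0).
Check: (v - proj_W(v)) · u_2 = 0  (should be 0).
Result: proj_W(v) = (1/2, 1/2, -4).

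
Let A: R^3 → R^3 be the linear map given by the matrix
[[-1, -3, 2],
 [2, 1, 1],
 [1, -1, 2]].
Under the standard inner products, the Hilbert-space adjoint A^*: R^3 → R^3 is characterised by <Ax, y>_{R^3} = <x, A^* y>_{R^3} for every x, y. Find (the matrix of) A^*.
A^* = A^T =
[[-1, 2, 1],
 [-3, 1, -1],
 [2, 1, 2]]

For real matrices with standard dot products, the defining identity <Ax, y> = <x, A^* y> gives (Ax)^T y = x^T (A^*) y, i.e. x^T A^T y = x^T (A^*) y. Since this holds for all x, y, we must have A^* = A^T. Therefore
A^* =
[[-1, 2, 1],
 [-3, 1, -1],
 [2, 1, 2]].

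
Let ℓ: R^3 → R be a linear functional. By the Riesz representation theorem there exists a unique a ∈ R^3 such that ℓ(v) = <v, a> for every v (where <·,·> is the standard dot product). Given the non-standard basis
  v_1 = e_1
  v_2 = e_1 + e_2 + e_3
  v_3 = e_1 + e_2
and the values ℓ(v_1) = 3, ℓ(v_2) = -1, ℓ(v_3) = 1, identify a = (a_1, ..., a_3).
a = (3, -2, -2)

Write a = (a_1, ..., a_3) in the standard basis. For each basis vector v_i, ℓ(v_i) = <v_i, a> is a linear equation in the a_j's. Collect the n equations into a matrix system V a = ℓ, where row i of V is v_i (expressed in the standard basis). Since V is invertible (lower-triangular with 1s on the diagonal, up to permutation), solve by back-substitution:
  V =
[[1, 0, 0],
 [1, 1, 1],
 [1, 1, 0]]
  V a = (3, -1, 1)
Solving gives a = (3, -2, -2).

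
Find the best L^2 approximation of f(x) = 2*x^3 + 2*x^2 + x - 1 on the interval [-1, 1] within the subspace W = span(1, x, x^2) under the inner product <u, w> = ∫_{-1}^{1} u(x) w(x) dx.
g(x) = 2*x^2 + 11*x/5 - 1

The best approximation g ∈ W is the orthogonal projection of f onto W. Writing g = a_0 + a_1 x + a_2 x^2, the coefficients solve the normal equations G · a = b where
  G_{ij} = <φ_i, φ_j> and b_i = <f, φ_i>, with φ_0 = 1, φ_1 = x, φ_2 = x^2.
G =
  [2, 0, 2/3]
  [0, 2/3, 0]
  [2/3, 0, 2/5],
b = (-2/3, 22/15, 2/15).
Solving gives a_0 = -1, a_1 = 11/5, a_2 = 2, so
  g(x) = 2*x^2 + 11*x/5 - 1.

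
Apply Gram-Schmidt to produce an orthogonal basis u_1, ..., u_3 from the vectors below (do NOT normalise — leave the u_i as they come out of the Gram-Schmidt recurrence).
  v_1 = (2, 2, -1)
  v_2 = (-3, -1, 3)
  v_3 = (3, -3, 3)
Orthogonal basis:
  u_1 = (2, 2, -1)
  u_2 = (-5/9, 13/9, 16/9)
  u_3 = (18/5, -54/25, 72/25)

Apply the Gram-Schmidt recurrence
  u_1 = v_1
  u_i = v_i − Σ_{j<i} ((v_i · u_j) / (u_j · u_j)) · u_j.

Step by step this gives:
  u_1 = (2, 2, -1)
  u_2 = (-5/9, 13/9, 16/9)
  u_3 = (18/5, -54/25, 72/25)

Orthogonality check:
  u_2 · u_1 = 0 (should be 0)
  u_3 · u_1 = 0 (should be 0)
  u_3 · u_2 = 0 (should be 0)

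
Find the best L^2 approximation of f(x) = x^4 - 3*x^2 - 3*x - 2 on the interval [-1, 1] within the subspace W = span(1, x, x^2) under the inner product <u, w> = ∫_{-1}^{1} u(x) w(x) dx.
g(x) = -15*x^2/7 - 3*x - 73/35

The best approximation g ∈ W is the orthogonal projection of f onto W. Writing g = a_0 + a_1 x + a_2 x^2, the coefficients solve the normal equations G · a = b where
  G_{ij} = <φ_i, φ_j> and b_i = <f, φ_i>, with φ_0 = 1, φ_1 = x, φ_2 = x^2.
G =
  [2, 0, 2/3]
  [0, 2/3, 0]
  [2/3, 0, 2/5],
b = (-28/5, -2, -236/105).
Solving gives a_0 = -73/35, a_1 = -3, a_2 = -15/7, so
  g(x) = -15*x^2/7 - 3*x - 73/35.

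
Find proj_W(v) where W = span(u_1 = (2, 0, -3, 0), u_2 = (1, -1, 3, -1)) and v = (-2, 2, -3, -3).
proj_W(v) = (-115/107, 95/107, -255/107, 95/107)

Set up U = [u_1 | ... | u_2] ∈ R^(4×2). The projector onto W = col(U) is P = U (U^T U)^(-1) U^T.
Compute U^T U =
  [13, -7]
  [-7, 12],
and U^T v = (5, -10).
Solve U^T U · c = U^T v for the coefficients: c = (-10/107, -95/107). The projection is proj_W(v) = U c.
Check: (v - proj_W(v)) · u_1 = 0  (should be 0).
Check: (v - proj_W(v)) · u_2 = 0  (should be 0).
Result: proj_W(v) = (-115/107, 95/107, -255/107, 95/107).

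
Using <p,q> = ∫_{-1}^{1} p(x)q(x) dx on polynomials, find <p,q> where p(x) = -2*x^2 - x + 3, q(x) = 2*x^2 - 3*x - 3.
<p,q> = -48/5

Expand the product: p(x)·q(x) = -4*x^4 + 4*x^3 + 15*x^2 - 6*x - 9.
∫_{-1}^{1} of each monomial x^k gives [2/(k+1) if k even, 0 if k odd]. Integrating term-by-term (or equivalently evaluating the antiderivative F(x) = -4*x^5/5 + x^4 + 5*x^3 - 3*x^2 - 9*x at the endpoints):
  F(1) − F(−1) = -34/5 − (14/5) = -48/5.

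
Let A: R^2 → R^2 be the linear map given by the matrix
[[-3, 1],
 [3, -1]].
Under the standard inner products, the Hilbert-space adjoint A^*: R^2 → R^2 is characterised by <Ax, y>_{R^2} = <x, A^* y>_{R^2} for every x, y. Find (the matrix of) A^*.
A^* = A^T =
[[-3, 3],
 [1, -1]]

For real matrices with standard dot products, the defining identity <Ax, y> = <x, A^* y> gives (Ax)^T y = x^T (A^*) y, i.e. x^T A^T y = x^T (A^*) y. Since this holds for all x, y, we must have A^* = A^T. Therefore
A^* =
[[-3, 3],
 [1, -1]].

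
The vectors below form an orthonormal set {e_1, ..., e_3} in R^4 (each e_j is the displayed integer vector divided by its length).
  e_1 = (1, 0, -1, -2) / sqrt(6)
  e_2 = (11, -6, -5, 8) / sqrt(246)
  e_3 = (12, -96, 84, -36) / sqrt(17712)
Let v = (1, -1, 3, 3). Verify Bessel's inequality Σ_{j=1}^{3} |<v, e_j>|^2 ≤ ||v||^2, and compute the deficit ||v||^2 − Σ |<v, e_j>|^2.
Σ |<v, e_j>|^2 = 17; ||v||^2 = 20; deficit = 3

Write each e_j = u_j / sqrt(<u_j, u_j>) where u_j is the displayed integer vector. Then <v, e_j> = <v, u_j> / sqrt(<u_j, u_j>), so |<v, e_j>|^2 = <v, u_j>^2 / <u_j, u_j>.
Coefficients: <v, e_1> = -8/sqrt(6), <v, e_2> = 26/sqrt(246), <v, e_3> = 252/sqrt(17712).
Square and sum: Σ |<v, e_j>|^2 = 17.
Compute ||v||^2 = v·v = 20.
Deficit = 20 − 17 = 3 ≥ 0, confirming Bessel's inequality. (The deficit equals ||v − Σ <v,e_j> e_j||^2, the squared distance from v to span{e_j}.)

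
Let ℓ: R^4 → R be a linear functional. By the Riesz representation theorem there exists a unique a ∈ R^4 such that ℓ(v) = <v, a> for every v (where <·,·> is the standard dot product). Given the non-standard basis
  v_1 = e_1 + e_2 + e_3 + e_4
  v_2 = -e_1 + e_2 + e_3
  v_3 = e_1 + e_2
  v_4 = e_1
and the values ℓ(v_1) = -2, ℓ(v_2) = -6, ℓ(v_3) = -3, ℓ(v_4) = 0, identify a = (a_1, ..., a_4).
a = (0, -3, -3, 4)

Write a = (a_1, ..., a_4) in the standard basis. For each basis vector v_i, ℓ(v_i) = <v_i, a> is a linear equation in the a_j's. Collect the n equations into a matrix system V a = ℓ, where row i of V is v_i (expressed in the standard basis). Since V is invertible (lower-triangular with 1s on the diagonal, up to permutation), solve by back-substitution:
  V =
[[1, 1, 1, 1],
 [-1, 1, 1, 0],
 [1, 1, 0, 0],
 [1, 0, 0, 0]]
  V a = (-2, -6, -3, 0)
Solving gives a = (0, -3, -3, 4).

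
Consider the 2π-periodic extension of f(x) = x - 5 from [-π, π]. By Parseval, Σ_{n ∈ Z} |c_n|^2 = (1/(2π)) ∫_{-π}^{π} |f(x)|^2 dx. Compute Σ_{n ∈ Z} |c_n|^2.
Σ |c_n|^2 = π^2/3 + 25

Expand and integrate term by term over [-π, π]:
  ∫ (x)^2 dx = 1·(2π^3/3); ∫ 2·1·(-5)·x dx = 0 (odd integrand); ∫ (-5)^2 dx = 25·2π.
So (1/(2π)) ∫_{-π}^{π} (x - 5)^2 dx = 1π^2/3 + 25 = π^2/3 + 25.
Parseval ⇒ Σ |c_n|^2 = π^2/3 + 25.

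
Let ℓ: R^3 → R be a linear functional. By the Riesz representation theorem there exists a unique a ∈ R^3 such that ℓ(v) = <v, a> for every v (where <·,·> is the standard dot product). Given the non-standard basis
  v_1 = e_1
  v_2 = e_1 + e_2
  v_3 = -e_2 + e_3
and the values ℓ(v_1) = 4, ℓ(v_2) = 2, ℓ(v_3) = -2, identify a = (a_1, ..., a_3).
a = (4, -2, -4)

Write a = (a_1, ..., a_3) in the standard basis. For each basis vector v_i, ℓ(v_i) = <v_i, a> is a linear equation in the a_j's. Collect the n equations into a matrix system V a = ℓ, where row i of V is v_i (expressed in the standard basis). Since V is invertible (lower-triangular with 1s on the diagonal, up to permutation), solve by back-substitution:
  V =
[[1, 0, 0],
 [1, 1, 0],
 [0, -1, 1]]
  V a = (4, 2, -2)
Solving gives a = (4, -2, -4).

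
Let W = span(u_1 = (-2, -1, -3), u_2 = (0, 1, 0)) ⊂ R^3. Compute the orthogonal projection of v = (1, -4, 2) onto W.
proj_W(v) = (16/13, -4, 24/13)

Set up U = [u_1 | ... | u_2] ∈ R^(3×2). The projector onto W = col(U) is P = U (U^T U)^(-1) U^T.
Compute U^T U =
  [14, -1]
  [-1, 1],
and U^T v = (-4, -4).
Solve U^T U · c = U^T v for the coefficients: c = (-8/13, -60/13). The projection is proj_W(v) = U c.
Check: (v - proj_W(v)) · u_1 = 0  (should be 0).
Check: (v - proj_W(v)) · u_2 = 0  (should be 0).
Result: proj_W(v) = (16/13, -4, 24/13).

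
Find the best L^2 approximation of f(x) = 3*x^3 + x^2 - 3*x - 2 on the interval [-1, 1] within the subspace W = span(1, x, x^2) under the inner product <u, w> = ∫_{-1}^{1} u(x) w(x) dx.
g(x) = x^2 - 6*x/5 - 2

The best approximation g ∈ W is the orthogonal projection of f onto W. Writing g = a_0 + a_1 x + a_2 x^2, the coefficients solve the normal equations G · a = b where
  G_{ij} = <φ_i, φ_j> and b_i = <f, φ_i>, with φ_0 = 1, φ_1 = x, φ_2 = x^2.
G =
  [2, 0, 2/3]
  [0, 2/3, 0]
  [2/3, 0, 2/5],
b = (-10/3, -4/5, -14/15).
Solving gives a_0 = -2, a_1 = -6/5, a_2 = 1, so
  g(x) = x^2 - 6*x/5 - 2.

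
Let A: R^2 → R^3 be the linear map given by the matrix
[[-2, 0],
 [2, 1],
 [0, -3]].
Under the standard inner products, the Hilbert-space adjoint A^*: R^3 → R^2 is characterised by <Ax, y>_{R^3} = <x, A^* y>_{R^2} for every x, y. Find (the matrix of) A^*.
A^* = A^T =
[[-2, 2, 0],
 [0, 1, -3]]

For real matrices with standard dot products, the defining identity <Ax, y> = <x, A^* y> gives (Ax)^T y = x^T (A^*) y, i.e. x^T A^T y = x^T (A^*) y. Since this holds for all x, y, we must have A^* = A^T. Therefore
A^* =
[[-2, 2, 0],
 [0, 1, -3]].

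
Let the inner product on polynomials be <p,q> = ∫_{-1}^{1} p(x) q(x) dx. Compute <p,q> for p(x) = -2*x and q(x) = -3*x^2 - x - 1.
<p,q> = 4/3

Expand the product: p(x)·q(x) = 6*x^3 + 2*x^2 + 2*x.
∫_{-1}^{1} of each monomial x^k gives [2/(k+1) if k even, 0 if k odd]. Integrating term-by-term (or equivalently evaluating the antiderivative F(x) = 3*x^4/2 + 2*x^3/3 + x^2 at the endpoints):
  F(1) − F(−1) = 19/6 − (11/6) = 4/3.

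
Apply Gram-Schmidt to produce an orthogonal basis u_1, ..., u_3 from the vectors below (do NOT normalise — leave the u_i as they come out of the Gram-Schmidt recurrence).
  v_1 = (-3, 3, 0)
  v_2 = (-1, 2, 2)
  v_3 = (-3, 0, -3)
Orthogonal basis:
  u_1 = (-3, 3, 0)
  u_2 = (1/2, 1/2, 2)
  u_3 = (-2/3, -2/3, 1/3)

Apply the Gram-Schmidt recurrence
  u_1 = v_1
  u_i = v_i − Σ_{j<i} ((v_i · u_j) / (u_j · u_j)) · u_j.

Step by step this gives:
  u_1 = (-3, 3, 0)
  u_2 = (1/2, 1/2, 2)
  u_3 = (-2/3, -2/3, 1/3)

Orthogonality check:
  u_2 · u_1 = 0 (should be 0)
  u_3 · u_1 = 0 (should be 0)
  u_3 · u_2 = 0 (should be 0)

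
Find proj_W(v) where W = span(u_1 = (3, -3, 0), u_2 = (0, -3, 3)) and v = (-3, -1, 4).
proj_W(v) = (-3, -1, 4)

Set up U = [u_1 | ... | u_2] ∈ R^(3×2). The projector onto W = col(U) is P = U (U^T U)^(-1) U^T.
Compute U^T U =
  [18, 9]
  [9, 18],
and U^T v = (-6, 15).
Solve U^T U · c = U^T v for the coefficients: c = (-1, 4/3). The projection is proj_W(v) = U c.
Check: (v - proj_W(v)) · u_1 = 0  (should be 0).
Check: (v - proj_W(v)) · u_2 = 0  (should be 0).
Result: proj_W(v) = (-3, -1, 4).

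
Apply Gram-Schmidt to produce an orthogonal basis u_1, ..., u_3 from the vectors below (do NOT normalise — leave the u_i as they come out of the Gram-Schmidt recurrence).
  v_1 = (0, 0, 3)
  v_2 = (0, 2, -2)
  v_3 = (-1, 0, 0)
Orthogonal basis:
  u_1 = (0, 0, 3)
  u_2 = (0, 2, 0)
  u_3 = (-1, 0, 0)

Apply the Gram-Schmidt recurrence
  u_1 = v_1
  u_i = v_i − Σ_{j<i} ((v_i · u_j) / (u_j · u_j)) · u_j.

Step by step this gives:
  u_1 = (0, 0, 3)
  u_2 = (0, 2, 0)
  u_3 = (-1, 0, 0)

Orthogonality check:
  u_2 · u_1 = 0 (should be 0)
  u_3 · u_1 = 0 (should be 0)
  u_3 · u_2 = 0 (should be 0)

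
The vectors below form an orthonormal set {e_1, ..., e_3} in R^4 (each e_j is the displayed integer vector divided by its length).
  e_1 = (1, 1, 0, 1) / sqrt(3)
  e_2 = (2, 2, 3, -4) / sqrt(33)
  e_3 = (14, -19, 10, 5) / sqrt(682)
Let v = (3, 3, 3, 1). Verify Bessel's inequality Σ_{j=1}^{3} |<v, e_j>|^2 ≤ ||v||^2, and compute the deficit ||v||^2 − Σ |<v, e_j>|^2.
Σ |<v, e_j>|^2 = 796/31; ||v||^2 = 28; deficit = 72/31

Write each e_j = u_j / sqrt(<u_j, u_j>) where u_j is the displayed integer vector. Then <v, e_j> = <v, u_j> / sqrt(<u_j, u_j>), so |<v, e_j>|^2 = <v, u_j>^2 / <u_j, u_j>.
Coefficients: <v, e_1> = 7/sqrt(3), <v, e_2> = 17/sqrt(33), <v, e_3> = 20/sqrt(682).
Square and sum: Σ |<v, e_j>|^2 = 796/31.
Compute ||v||^2 = v·v = 28.
Deficit = 28 − 796/31 = 72/31 ≥ 0, confirming Bessel's inequality. (The deficit equals ||v − Σ <v,e_j> e_j||^2, the squared distance from v to span{e_j}.)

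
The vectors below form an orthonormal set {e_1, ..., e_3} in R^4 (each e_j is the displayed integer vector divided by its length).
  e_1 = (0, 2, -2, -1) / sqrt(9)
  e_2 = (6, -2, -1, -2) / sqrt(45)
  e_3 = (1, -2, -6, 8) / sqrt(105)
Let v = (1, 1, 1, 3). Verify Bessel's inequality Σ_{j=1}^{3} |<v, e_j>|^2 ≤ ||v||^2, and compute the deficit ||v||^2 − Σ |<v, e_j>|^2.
Σ |<v, e_j>|^2 = 83/21; ||v||^2 = 12; deficit = 169/21

Write each e_j = u_j / sqrt(<u_j, u_j>) where u_j is the displayed integer vector. Then <v, e_j> = <v, u_j> / sqrt(<u_j, u_j>), so |<v, e_j>|^2 = <v, u_j>^2 / <u_j, u_j>.
Coefficients: <v, e_1> = -3/sqrt(9), <v, e_2> = -3/sqrt(45), <v, e_3> = 17/sqrt(105).
Square and sum: Σ |<v, e_j>|^2 = 83/21.
Compute ||v||^2 = v·v = 12.
Deficit = 12 − 83/21 = 169/21 ≥ 0, confirming Bessel's inequality. (The deficit equals ||v − Σ <v,e_j> e_j||^2, the squared distance from v to span{e_j}.)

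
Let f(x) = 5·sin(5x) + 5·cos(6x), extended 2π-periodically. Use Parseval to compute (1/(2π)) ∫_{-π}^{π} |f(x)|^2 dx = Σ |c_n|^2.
Σ |c_n|^2 = 25

Expand |f|^2 and use orthogonality of {sin(nx), cos(mx)} on [-π, π]:
  ∫_{-π}^{π} sin(nx)^2 dx = π, ∫ cos(mx)^2 dx = π, and cross terms integrate to 0.
So ∫_{-π}^{π} f(x)^2 dx = 5^2 · π + 5^2 · π = (25 + 25)π.
Divide by 2π: (25 + 25)/2 = 25.
By Parseval, this equals Σ |c_n|^2.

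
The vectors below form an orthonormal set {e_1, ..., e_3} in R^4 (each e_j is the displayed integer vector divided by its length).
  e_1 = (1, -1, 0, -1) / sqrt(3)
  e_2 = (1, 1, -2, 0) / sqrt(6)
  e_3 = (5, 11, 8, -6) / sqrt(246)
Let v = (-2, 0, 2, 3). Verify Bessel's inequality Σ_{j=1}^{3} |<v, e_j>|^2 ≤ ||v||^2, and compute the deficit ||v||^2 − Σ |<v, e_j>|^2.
Σ |<v, e_j>|^2 = 1835/123; ||v||^2 = 17; deficit = 256/123

Write each e_j = u_j / sqrt(<u_j, u_j>) where u_j is the displayed integer vector. Then <v, e_j> = <v, u_j> / sqrt(<u_j, u_j>), so |<v, e_j>|^2 = <v, u_j>^2 / <u_j, u_j>.
Coefficients: <v, e_1> = -5/sqrt(3), <v, e_2> = -6/sqrt(6), <v, e_3> = -12/sqrt(246).
Square and sum: Σ |<v, e_j>|^2 = 1835/123.
Compute ||v||^2 = v·v = 17.
Deficit = 17 − 1835/123 = 256/123 ≥ 0, confirming Bessel's inequality. (The deficit equals ||v − Σ <v,e_j> e_j||^2, the squared distance from v to span{e_j}.)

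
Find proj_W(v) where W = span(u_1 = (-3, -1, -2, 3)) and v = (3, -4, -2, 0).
proj_W(v) = (3/23, 1/23, 2/23, -3/23)

Set up U = [u_1 | ... | u_1] ∈ R^(4×1). The projector onto W = col(U) is P = U (U^T U)^(-1) U^T.
Compute U^T U =
  [23],
and U^T v = (-1).
Solve U^T U · c = U^T v for the coefficients: c = (-1/23). The projection is proj_W(v) = U c.
Check: (v - proj_W(v)) · u_1 = 0  (should be 0).
Result: proj_W(v) = (3/23, 1/23, 2/23, -3/23).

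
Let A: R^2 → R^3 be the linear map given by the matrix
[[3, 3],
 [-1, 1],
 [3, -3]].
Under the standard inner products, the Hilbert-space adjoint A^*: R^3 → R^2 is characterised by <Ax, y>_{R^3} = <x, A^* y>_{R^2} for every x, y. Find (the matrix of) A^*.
A^* = A^T =
[[3, -1, 3],
 [3, 1, -3]]

For real matrices with standard dot products, the defining identity <Ax, y> = <x, A^* y> gives (Ax)^T y = x^T (A^*) y, i.e. x^T A^T y = x^T (A^*) y. Since this holds for all x, y, we must have A^* = A^T. Therefore
A^* =
[[3, -1, 3],
 [3, 1, -3]].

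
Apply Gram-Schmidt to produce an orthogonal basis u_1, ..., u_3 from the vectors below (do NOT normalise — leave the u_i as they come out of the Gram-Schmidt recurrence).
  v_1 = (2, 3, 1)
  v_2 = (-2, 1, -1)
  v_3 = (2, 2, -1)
Orthogonal basis:
  u_1 = (2, 3, 1)
  u_2 = (-12/7, 10/7, -6/7)
  u_3 = (4/5, 0, -8/5)

Apply the Gram-Schmidt recurrence
  u_1 = v_1
  u_i = v_i − Σ_{j<i} ((v_i · u_j) / (u_j · u_j)) · u_j.

Step by step this gives:
  u_1 = (2, 3, 1)
  u_2 = (-12/7, 10/7, -6/7)
  u_3 = (4/5, 0, -8/5)

Orthogonality check:
  u_2 · u_1 = 0 (should be 0)
  u_3 · u_1 = 0 (should be 0)
  u_3 · u_2 = 0 (should be 0)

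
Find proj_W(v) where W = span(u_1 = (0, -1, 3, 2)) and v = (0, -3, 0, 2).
proj_W(v) = (0, -1/2, 3/2, 1)

Set up U = [u_1 | ... | u_1] ∈ R^(4×1). The projector onto W = col(U) is P = U (U^T U)^(-1) U^T.
Compute U^T U =
  [14],
and U^T v = (7).
Solve U^T U · c = U^T v for the coefficients: c = (1/2). The projection is proj_W(v) = U c.
Check: (v - proj_W(v)) · u_1 = 0  (should be 0).
Result: proj_W(v) = (0, -1/2, 3/2, 1).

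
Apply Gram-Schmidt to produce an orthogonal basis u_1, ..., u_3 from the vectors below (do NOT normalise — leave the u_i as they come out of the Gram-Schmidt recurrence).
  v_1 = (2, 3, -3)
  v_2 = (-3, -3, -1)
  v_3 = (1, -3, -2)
Orthogonal basis:
  u_1 = (2, 3, -3)
  u_2 = (-21/11, -15/11, -29/11)
  u_3 = (306/137, -561/274, -153/274)

Apply the Gram-Schmidt recurrence
  u_1 = v_1
  u_i = v_i − Σ_{j<i} ((v_i · u_j) / (u_j · u_j)) · u_j.

Step by step this gives:
  u_1 = (2, 3, -3)
  u_2 = (-21/11, -15/11, -29/11)
  u_3 = (306/137, -561/274, -153/274)

Orthogonality check:
  u_2 · u_1 = 0 (should be 0)
  u_3 · u_1 = 0 (should be 0)
  u_3 · u_2 = 0 (should be 0)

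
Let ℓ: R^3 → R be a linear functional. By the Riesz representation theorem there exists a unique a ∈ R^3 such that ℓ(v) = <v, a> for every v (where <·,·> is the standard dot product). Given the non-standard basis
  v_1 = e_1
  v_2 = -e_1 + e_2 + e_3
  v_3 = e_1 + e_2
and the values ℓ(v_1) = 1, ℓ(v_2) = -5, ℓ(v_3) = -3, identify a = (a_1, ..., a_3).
a = (1, -4, 0)

Write a = (a_1, ..., a_3) in the standard basis. For each basis vector v_i, ℓ(v_i) = <v_i, a> is a linear equation in the a_j's. Collect the n equations into a matrix system V a = ℓ, where row i of V is v_i (expressed in the standard basis). Since V is invertible (lower-triangular with 1s on the diagonal, up to permutation), solve by back-substitution:
  V =
[[1, 0, 0],
 [-1, 1, 1],
 [1, 1, 0]]
  V a = (1, -5, -3)
Solving gives a = (1, -4, 0).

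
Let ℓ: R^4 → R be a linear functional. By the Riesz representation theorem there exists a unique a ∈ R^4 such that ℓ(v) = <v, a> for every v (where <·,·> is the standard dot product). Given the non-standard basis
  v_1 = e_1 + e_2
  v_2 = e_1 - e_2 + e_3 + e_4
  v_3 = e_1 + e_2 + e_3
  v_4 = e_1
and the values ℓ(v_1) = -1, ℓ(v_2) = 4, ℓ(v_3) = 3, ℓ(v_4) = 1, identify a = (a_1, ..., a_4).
a = (1, -2, 4, -3)

Write a = (a_1, ..., a_4) in the standard basis. For each basis vector v_i, ℓ(v_i) = <v_i, a> is a linear equation in the a_j's. Collect the n equations into a matrix system V a = ℓ, where row i of V is v_i (expressed in the standard basis). Since V is invertible (lower-triangular with 1s on the diagonal, up to permutation), solve by back-substitution:
  V =
[[1, 1, 0, 0],
 [1, -1, 1, 1],
 [1, 1, 1, 0],
 [1, 0, 0, 0]]
  V a = (-1, 4, 3, 1)
Solving gives a = (1, -2, 4, -3).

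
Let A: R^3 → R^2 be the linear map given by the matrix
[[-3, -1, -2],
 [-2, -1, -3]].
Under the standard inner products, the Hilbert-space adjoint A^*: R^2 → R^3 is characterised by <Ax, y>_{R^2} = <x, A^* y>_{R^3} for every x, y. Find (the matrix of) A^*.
A^* = A^T =
[[-3, -2],
 [-1, -1],
 [-2, -3]]

For real matrices with standard dot products, the defining identity <Ax, y> = <x, A^* y> gives (Ax)^T y = x^T (A^*) y, i.e. x^T A^T y = x^T (A^*) y. Since this holds for all x, y, we must have A^* = A^T. Therefore
A^* =
[[-3, -2],
 [-1, -1],
 [-2, -3]].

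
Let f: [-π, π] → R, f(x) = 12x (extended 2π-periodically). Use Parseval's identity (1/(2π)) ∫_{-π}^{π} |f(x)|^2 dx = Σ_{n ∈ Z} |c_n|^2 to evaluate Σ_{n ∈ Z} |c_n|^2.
Σ |c_n|^2 = 48π^2

Expand and integrate term by term over [-π, π]:
  ∫ (12x)^2 dx = 144·(2π^3/3); ∫ 2·12·(0)·x dx = 0 (odd integrand); ∫ 0^2 dx = 0·2π.
So (1/(2π)) ∫_{-π}^{π} (12x)^2 dx = 144π^2/3 + 0 = 48π^2.
Parseval ⇒ Σ |c_n|^2 = 48π^2.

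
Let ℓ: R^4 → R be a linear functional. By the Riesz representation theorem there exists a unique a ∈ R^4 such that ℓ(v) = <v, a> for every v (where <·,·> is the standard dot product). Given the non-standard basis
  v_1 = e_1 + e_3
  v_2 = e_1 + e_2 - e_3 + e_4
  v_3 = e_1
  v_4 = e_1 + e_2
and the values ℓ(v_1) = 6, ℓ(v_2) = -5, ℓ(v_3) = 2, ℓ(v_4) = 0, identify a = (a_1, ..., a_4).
a = (2, -2, 4, -1)

Write a = (a_1, ..., a_4) in the standard basis. For each basis vector v_i, ℓ(v_i) = <v_i, a> is a linear equation in the a_j's. Collect the n equations into a matrix system V a = ℓ, where row i of V is v_i (expressed in the standard basis). Since V is invertible (lower-triangular with 1s on the diagonal, up to permutation), solve by back-substitution:
  V =
[[1, 0, 1, 0],
 [1, 1, -1, 1],
 [1, 0, 0, 0],
 [1, 1, 0, 0]]
  V a = (6, -5, 2, 0)
Solving gives a = (2, -2, 4, -1).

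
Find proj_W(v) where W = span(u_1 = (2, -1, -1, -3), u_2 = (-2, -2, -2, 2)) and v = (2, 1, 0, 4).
proj_W(v) = (-18/17, 15/17, 15/17, 29/17)

Set up U = [u_1 | ... | u_2] ∈ R^(4×2). The projector onto W = col(U) is P = U (U^T U)^(-1) U^T.
Compute U^T U =
  [15, -6]
  [-6, 16],
and U^T v = (-9, 2).
Solve U^T U · c = U^T v for the coefficients: c = (-11/17, -2/17). The projection is proj_W(v) = U c.
Check: (v - proj_W(v)) · u_1 = 0  (should be 0).
Check: (v - proj_W(v)) · u_2 = 0  (should be 0).
Result: proj_W(v) = (-18/17, 15/17, 15/17, 29/17).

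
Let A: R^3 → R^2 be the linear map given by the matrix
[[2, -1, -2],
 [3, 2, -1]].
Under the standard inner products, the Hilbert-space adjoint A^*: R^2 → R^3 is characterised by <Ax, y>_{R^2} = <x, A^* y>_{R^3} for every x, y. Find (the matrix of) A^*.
A^* = A^T =
[[2, 3],
 [-1, 2],
 [-2, -1]]

For real matrices with standard dot products, the defining identity <Ax, y> = <x, A^* y> gives (Ax)^T y = x^T (A^*) y, i.e. x^T A^T y = x^T (A^*) y. Since this holds for all x, y, we must have A^* = A^T. Therefore
A^* =
[[2, 3],
 [-1, 2],
 [-2, -1]].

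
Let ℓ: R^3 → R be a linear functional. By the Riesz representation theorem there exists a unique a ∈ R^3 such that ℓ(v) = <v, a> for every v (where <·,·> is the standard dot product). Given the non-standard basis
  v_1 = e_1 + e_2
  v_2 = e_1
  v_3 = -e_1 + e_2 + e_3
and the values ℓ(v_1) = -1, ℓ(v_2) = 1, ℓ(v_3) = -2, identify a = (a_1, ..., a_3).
a = (1, -2, 1)

Write a = (a_1, ..., a_3) in the standard basis. For each basis vector v_i, ℓ(v_i) = <v_i, a> is a linear equation in the a_j's. Collect the n equations into a matrix system V a = ℓ, where row i of V is v_i (expressed in the standard basis). Since V is invertible (lower-triangular with 1s on the diagonal, up to permutation), solve by back-substitution:
  V =
[[1, 1, 0],
 [1, 0, 0],
 [-1, 1, 1]]
  V a = (-1, 1, -2)
Solving gives a = (1, -2, 1).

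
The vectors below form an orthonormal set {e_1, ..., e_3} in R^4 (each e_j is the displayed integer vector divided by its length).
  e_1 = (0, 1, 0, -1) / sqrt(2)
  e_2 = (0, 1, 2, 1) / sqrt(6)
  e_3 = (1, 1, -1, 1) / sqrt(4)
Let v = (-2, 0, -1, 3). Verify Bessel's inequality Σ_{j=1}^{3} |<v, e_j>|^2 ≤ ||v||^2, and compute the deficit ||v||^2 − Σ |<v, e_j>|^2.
Σ |<v, e_j>|^2 = 17/3; ||v||^2 = 14; deficit = 25/3

Write each e_j = u_j / sqrt(<u_j, u_j>) where u_j is the displayed integer vector. Then <v, e_j> = <v, u_j> / sqrt(<u_j, u_j>), so |<v, e_j>|^2 = <v, u_j>^2 / <u_j, u_j>.
Coefficients: <v, e_1> = -3/sqrt(2), <v, e_2> = 1/sqrt(6), <v, e_3> = 2/sqrt(4).
Square and sum: Σ |<v, e_j>|^2 = 17/3.
Compute ||v||^2 = v·v = 14.
Deficit = 14 − 17/3 = 25/3 ≥ 0, confirming Bessel's inequality. (The deficit equals ||v − Σ <v,e_j> e_j||^2, the squared distance from v to span{e_j}.)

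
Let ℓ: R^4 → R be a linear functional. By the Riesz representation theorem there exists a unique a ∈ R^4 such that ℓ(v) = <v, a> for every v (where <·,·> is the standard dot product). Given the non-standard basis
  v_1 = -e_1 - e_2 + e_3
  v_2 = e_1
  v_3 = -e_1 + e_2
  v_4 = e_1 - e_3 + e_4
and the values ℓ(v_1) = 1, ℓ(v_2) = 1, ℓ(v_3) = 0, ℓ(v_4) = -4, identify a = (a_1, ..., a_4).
a = (1, 1, 3, -2)

Write a = (a_1, ..., a_4) in the standard basis. For each basis vector v_i, ℓ(v_i) = <v_i, a> is a linear equation in the a_j's. Collect the n equations into a matrix system V a = ℓ, where row i of V is v_i (expressed in the standard basis). Since V is invertible (lower-triangular with 1s on the diagonal, up to permutation), solve by back-substitution:
  V =
[[-1, -1, 1, 0],
 [1, 0, 0, 0],
 [-1, 1, 0, 0],
 [1, 0, -1, 1]]
  V a = (1, 1, 0, -4)
Solving gives a = (1, 1, 3, -2).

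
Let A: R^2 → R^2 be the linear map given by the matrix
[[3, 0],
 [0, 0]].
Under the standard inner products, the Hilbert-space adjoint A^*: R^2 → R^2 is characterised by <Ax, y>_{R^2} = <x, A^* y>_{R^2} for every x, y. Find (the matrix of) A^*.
A^* = A^T =
[[3, 0],
 [0, 0]]

For real matrices with standard dot products, the defining identity <Ax, y> = <x, A^* y> gives (Ax)^T y = x^T (A^*) y, i.e. x^T A^T y = x^T (A^*) y. Since this holds for all x, y, we must have A^* = A^T. Therefore
A^* =
[[3, 0],
 [0, 0]].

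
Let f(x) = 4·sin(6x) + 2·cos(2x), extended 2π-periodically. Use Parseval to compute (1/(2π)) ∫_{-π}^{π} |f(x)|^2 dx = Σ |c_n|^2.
Σ |c_n|^2 = 10

Expand |f|^2 and use orthogonality of {sin(nx), cos(mx)} on [-π, π]:
  ∫_{-π}^{π} sin(nx)^2 dx = π, ∫ cos(mx)^2 dx = π, and cross terms integrate to 0.
So ∫_{-π}^{π} f(x)^2 dx = 4^2 · π + 2^2 · π = (16 + 4)π.
Divide by 2π: (16 + 4)/2 = 10.
By Parseval, this equals Σ |c_n|^2.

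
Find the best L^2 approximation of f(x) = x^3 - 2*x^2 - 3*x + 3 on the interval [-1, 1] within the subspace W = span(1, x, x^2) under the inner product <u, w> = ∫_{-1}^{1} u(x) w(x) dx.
g(x) = -2*x^2 - 12*x/5 + 3

The best approximation g ∈ W is the orthogonal projection of f onto W. Writing g = a_0 + a_1 x + a_2 x^2, the coefficients solve the normal equations G · a = b where
  G_{ij} = <φ_i, φ_j> and b_i = <f, φ_i>, with φ_0 = 1, φ_1 = x, φ_2 = x^2.
G =
  [2, 0, 2/3]
  [0, 2/3, 0]
  [2/3, 0, 2/5],
b = (14/3, -8/5, 6/5).
Solving gives a_0 = 3, a_1 = -12/5, a_2 = -2, so
  g(x) = -2*x^2 - 12*x/5 + 3.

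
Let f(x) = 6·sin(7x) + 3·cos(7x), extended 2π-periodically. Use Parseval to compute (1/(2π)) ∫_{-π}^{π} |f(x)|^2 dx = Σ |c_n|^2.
Σ |c_n|^2 = 45/2

Expand |f|^2 and use orthogonality of {sin(nx), cos(mx)} on [-π, π]:
  ∫_{-π}^{π} sin(nx)^2 dx = π, ∫ cos(mx)^2 dx = π, and cross terms integrate to 0.
So ∫_{-π}^{π} f(x)^2 dx = 6^2 · π + 3^2 · π = (36 + 9)π.
Divide by 2π: (36 + 9)/2 = 45/2.
By Parseval, this equals Σ |c_n|^2.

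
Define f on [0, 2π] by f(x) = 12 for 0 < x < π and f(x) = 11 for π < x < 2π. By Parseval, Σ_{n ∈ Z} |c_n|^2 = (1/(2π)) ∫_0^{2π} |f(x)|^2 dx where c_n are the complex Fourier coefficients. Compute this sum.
Σ |c_n|^2 = 265/2

Parseval equates the L^2 energy of f (normalised by 1/(2π)) with the ℓ^2 sum of its Fourier coefficients: (1/(2π)) ∫_0^{2π} |f|^2 = Σ |c_n|^2.
Compute the left side: (1/(2π)) [∫_0^π 12^2 dx + ∫_π^{2π} 11^2 dx] = (1/(2π)) · (144π + 121π) = (144 + 121)/2 = 265/2.
So Σ_{n ∈ Z} |c_n|^2 = 265/2.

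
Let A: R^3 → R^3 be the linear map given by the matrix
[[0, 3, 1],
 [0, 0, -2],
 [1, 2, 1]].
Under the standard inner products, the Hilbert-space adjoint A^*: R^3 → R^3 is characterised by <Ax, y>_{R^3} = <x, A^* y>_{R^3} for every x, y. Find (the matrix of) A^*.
A^* = A^T =
[[0, 0, 1],
 [3, 0, 2],
 [1, -2, 1]]

For real matrices with standard dot products, the defining identity <Ax, y> = <x, A^* y> gives (Ax)^T y = x^T (A^*) y, i.e. x^T A^T y = x^T (A^*) y. Since this holds for all x, y, we must have A^* = A^T. Therefore
A^* =
[[0, 0, 1],
 [3, 0, 2],
 [1, -2, 1]].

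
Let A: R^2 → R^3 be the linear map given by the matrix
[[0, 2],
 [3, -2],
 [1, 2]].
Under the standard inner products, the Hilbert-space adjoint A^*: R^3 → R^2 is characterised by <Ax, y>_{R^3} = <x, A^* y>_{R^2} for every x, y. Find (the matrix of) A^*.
A^* = A^T =
[[0, 3, 1],
 [2, -2, 2]]

For real matrices with standard dot products, the defining identity <Ax, y> = <x, A^* y> gives (Ax)^T y = x^T (A^*) y, i.e. x^T A^T y = x^T (A^*) y. Since this holds for all x, y, we must have A^* = A^T. Therefore
A^* =
[[0, 3, 1],
 [2, -2, 2]].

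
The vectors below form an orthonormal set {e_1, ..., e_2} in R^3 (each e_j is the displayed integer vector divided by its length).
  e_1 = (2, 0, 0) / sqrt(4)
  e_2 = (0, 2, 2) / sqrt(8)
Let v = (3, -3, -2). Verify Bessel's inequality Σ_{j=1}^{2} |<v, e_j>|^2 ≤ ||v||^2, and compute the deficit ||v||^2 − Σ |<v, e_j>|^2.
Σ |<v, e_j>|^2 = 43/2; ||v||^2 = 22; deficit = 1/2

Write each e_j = u_j / sqrt(<u_j, u_j>) where u_j is the displayed integer vector. Then <v, e_j> = <v, u_j> / sqrt(<u_j, u_j>), so |<v, e_j>|^2 = <v, u_j>^2 / <u_j, u_j>.
Coefficients: <v, e_1> = 6/sqrt(4), <v, e_2> = -10/sqrt(8).
Square and sum: Σ |<v, e_j>|^2 = 43/2.
Compute ||v||^2 = v·v = 22.
Deficit = 22 − 43/2 = 1/2 ≥ 0, confirming Bessel's inequality. (The deficit equals ||v − Σ <v,e_j> e_j||^2, the squared distance from v to span{e_j}.)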